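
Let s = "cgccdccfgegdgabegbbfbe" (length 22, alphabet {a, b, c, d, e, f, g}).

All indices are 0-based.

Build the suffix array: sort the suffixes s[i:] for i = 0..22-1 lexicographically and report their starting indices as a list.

[13, 17, 20, 14, 18, 2, 5, 3, 6, 0, 4, 11, 21, 15, 9, 19, 7, 12, 16, 1, 10, 8]

rank | idx | suffix
   0 |  13 | abegbbfbe
   1 |  17 | bbfbe
   2 |  20 | be
   3 |  14 | begbbfbe
   4 |  18 | bfbe
   5 |   2 | ccdccfgegdgabegbbfbe
   6 |   5 | ccfgegdgabegbbfbe
   7 |   3 | cdccfgegdgabegbbfbe
   8 |   6 | cfgegdgabegbbfbe
   9 |   0 | cgccdccfgegdgabegbbfbe
  10 |   4 | dccfgegdgabegbbfbe
  11 |  11 | dgabegbbfbe
  12 |  21 | e
  13 |  15 | egbbfbe
  14 |   9 | egdgabegbbfbe
  15 |  19 | fbe
  16 |   7 | fgegdgabegbbfbe
  17 |  12 | gabegbbfbe
  18 |  16 | gbbfbe
  19 |   1 | gccdccfgegdgabegbbfbe
  20 |  10 | gdgabegbbfbe
  21 |   8 | gegdgabegbbfbe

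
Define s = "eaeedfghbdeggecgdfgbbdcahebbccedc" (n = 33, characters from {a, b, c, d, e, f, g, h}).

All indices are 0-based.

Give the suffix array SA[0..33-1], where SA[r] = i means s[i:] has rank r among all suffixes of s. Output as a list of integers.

rank | idx | suffix
   0 |   1 | aeedfghbdeggecgdfgbbdcahebbccedc
   1 |  23 | ahebbccedc
   2 |  26 | bbccedc
   3 |  19 | bbdcahebbccedc
   4 |  27 | bccedc
   5 |  20 | bdcahebbccedc
   6 |   8 | bdeggecgdfgbbdcahebbccedc
   7 |  32 | c
   8 |  22 | cahebbccedc
   9 |  28 | ccedc
  10 |  29 | cedc
  11 |  14 | cgdfgbbdcahebbccedc
  12 |  31 | dc
  13 |  21 | dcahebbccedc
  14 |   9 | deggecgdfgbbdcahebbccedc
  15 |  16 | dfgbbdcahebbccedc
  16 |   4 | dfghbdeggecgdfgbbdcahebbccedc
  17 |   0 | eaeedfghbdeggecgdfgbbdcahebbccedc
  18 |  25 | ebbccedc
  19 |  13 | ecgdfgbbdcahebbccedc
  20 |  30 | edc
  21 |   3 | edfghbdeggecgdfgbbdcahebbccedc
  22 |   2 | eedfghbdeggecgdfgbbdcahebbccedc
  23 |  10 | eggecgdfgbbdcahebbccedc
  24 |  17 | fgbbdcahebbccedc
  25 |   5 | fghbdeggecgdfgbbdcahebbccedc
  26 |  18 | gbbdcahebbccedc
  27 |  15 | gdfgbbdcahebbccedc
  28 |  12 | gecgdfgbbdcahebbccedc
  29 |  11 | ggecgdfgbbdcahebbccedc
  30 |   6 | ghbdeggecgdfgbbdcahebbccedc
  31 |   7 | hbdeggecgdfgbbdcahebbccedc
  32 |  24 | hebbccedc

[1, 23, 26, 19, 27, 20, 8, 32, 22, 28, 29, 14, 31, 21, 9, 16, 4, 0, 25, 13, 30, 3, 2, 10, 17, 5, 18, 15, 12, 11, 6, 7, 24]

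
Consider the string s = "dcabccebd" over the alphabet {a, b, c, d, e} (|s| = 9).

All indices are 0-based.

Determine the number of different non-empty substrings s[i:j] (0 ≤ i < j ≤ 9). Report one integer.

sorted suffixes:
  #0 SA[0]=2  'abccebd'
  #1 SA[1]=3  'bccebd'
  #2 SA[2]=7  'bd'
  #3 SA[3]=1  'cabccebd'
  #4 SA[4]=4  'ccebd'
  #5 SA[5]=5  'cebd'
  #6 SA[6]=8  'd'
  #7 SA[7]=0  'dcabccebd'
  #8 SA[8]=6  'ebd'

SA = [2, 3, 7, 1, 4, 5, 8, 0, 6]
[i] adj suffixes → lcp
  [1] 2/3 → 0 ('')
  [2] 3/7 → 1 ('b')
  [3] 7/1 → 0 ('')
  [4] 1/4 → 1 ('c')
  [5] 4/5 → 1 ('c')
  [6] 5/8 → 0 ('')
  [7] 8/0 → 1 ('d')
  [8] 0/6 → 0 ('')

n(n+1)/2 = 9·10/2 = 45
Σ LCP = 0 + 0 + 1 + 0 + 1 + 1 + 0 + 1 + 0 = 4
distinct = 45 − 4 = 41

41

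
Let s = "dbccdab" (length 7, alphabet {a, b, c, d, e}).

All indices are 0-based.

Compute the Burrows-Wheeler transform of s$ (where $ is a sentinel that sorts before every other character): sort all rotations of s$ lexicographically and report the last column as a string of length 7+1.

rank  rotation  last
    0  $dbccdab  b
    1  ab$dbccd  d
    2  b$dbccda  a
    3  bccdab$d  d
    4  ccdab$db  b
    5  cdab$dbc  c
    6  dab$dbcc  c
    7  dbccdab$  $

bdadbcc$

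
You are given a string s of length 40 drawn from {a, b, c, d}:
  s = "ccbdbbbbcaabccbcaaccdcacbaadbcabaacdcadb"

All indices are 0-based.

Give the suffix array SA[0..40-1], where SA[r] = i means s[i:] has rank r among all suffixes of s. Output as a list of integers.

[9, 16, 32, 25, 30, 10, 22, 17, 33, 37, 26, 39, 31, 24, 4, 5, 6, 7, 14, 28, 11, 2, 8, 15, 29, 21, 36, 23, 13, 1, 12, 0, 18, 19, 34, 38, 3, 27, 20, 35]

rank→(start, suffix):
  0 → (9, 'aabccbcaaccdcacbaadbcabaacdcadb')
  1 → (16, 'aaccdcacbaadbcabaacdcadb')
  2 → (32, 'aacdcadb')
  3 → (25, 'aadbcabaacdcadb')
  4 → (30, 'abaacdcadb')
  5 → (10, 'abccbcaaccdcacbaadbcabaacdcadb')
  6 → (22, 'acbaadbcabaacdcadb')
  7 → (17, 'accdcacbaadbcabaacdcadb')
  8 → (33, 'acdcadb')
  9 → (37, 'adb')
  10 → (26, 'adbcabaacdcadb')
  11 → (39, 'b')
  12 → (31, 'baacdcadb')
  13 → (24, 'baadbcabaacdcadb')
  14 → (4, 'bbbbcaabccbcaaccdcacbaadbcabaacdcadb')
  15 → (5, 'bbbcaabccbcaaccdcacbaadbcabaacdcadb')
  16 → (6, 'bbcaabccbcaaccdcacbaadbcabaacdcadb')
  17 → (7, 'bcaabccbcaaccdcacbaadbcabaacdcadb')
  18 → (14, 'bcaaccdcacbaadbcabaacdcadb')
  19 → (28, 'bcabaacdcadb')
  20 → (11, 'bccbcaaccdcacbaadbcabaacdcadb')
  21 → (2, 'bdbbbbcaabccbcaaccdcacbaadbcabaacdcadb')
  22 → (8, 'caabccbcaaccdcacbaadbcabaacdcadb')
  23 → (15, 'caaccdcacbaadbcabaacdcadb')
  24 → (29, 'cabaacdcadb')
  25 → (21, 'cacbaadbcabaacdcadb')
  26 → (36, 'cadb')
  27 → (23, 'cbaadbcabaacdcadb')
  28 → (13, 'cbcaaccdcacbaadbcabaacdcadb')
  29 → (1, 'cbdbbbbcaabccbcaaccdcacbaadbcabaacdcadb')
  30 → (12, 'ccbcaaccdcacbaadbcabaacdcadb')
  31 → (0, 'ccbdbbbbcaabccbcaaccdcacbaadbcabaacdcadb')
  32 → (18, 'ccdcacbaadbcabaacdcadb')
  33 → (19, 'cdcacbaadbcabaacdcadb')
  34 → (34, 'cdcadb')
  35 → (38, 'db')
  36 → (3, 'dbbbbcaabccbcaaccdcacbaadbcabaacdcadb')
  37 → (27, 'dbcabaacdcadb')
  38 → (20, 'dcacbaadbcabaacdcadb')
  39 → (35, 'dcadb')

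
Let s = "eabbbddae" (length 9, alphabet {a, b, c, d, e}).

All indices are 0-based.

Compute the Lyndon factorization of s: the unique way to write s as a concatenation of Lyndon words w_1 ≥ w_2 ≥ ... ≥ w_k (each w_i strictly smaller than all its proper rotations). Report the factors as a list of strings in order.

emit factor 1: 'e' (i=0, period=1)
emit factor 2: 'abbbddae' (i=1, period=8)

["e", "abbbddae"]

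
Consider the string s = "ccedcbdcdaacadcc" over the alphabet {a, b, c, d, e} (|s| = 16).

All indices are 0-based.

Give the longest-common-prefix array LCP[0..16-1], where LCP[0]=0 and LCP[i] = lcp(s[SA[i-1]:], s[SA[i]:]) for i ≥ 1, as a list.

[0, 1, 1, 0, 0, 1, 1, 1, 2, 1, 1, 0, 1, 2, 2, 0]

rank→(start, suffix):
  0 → (9, 'aacadcc')
  1 → (10, 'acadcc')
  2 → (12, 'adcc')
  3 → (5, 'bdcdaacadcc')
  4 → (15, 'c')
  5 → (11, 'cadcc')
  6 → (4, 'cbdcdaacadcc')
  7 → (14, 'cc')
  8 → (0, 'ccedcbdcdaacadcc')
  9 → (7, 'cdaacadcc')
  10 → (1, 'cedcbdcdaacadcc')
  11 → (8, 'daacadcc')
  12 → (3, 'dcbdcdaacadcc')
  13 → (13, 'dcc')
  14 → (6, 'dcdaacadcc')
  15 → (2, 'edcbdcdaacadcc')

SA = [9, 10, 12, 5, 15, 11, 4, 14, 0, 7, 1, 8, 3, 13, 6, 2]
i: (SA[i-1],SA[i]) lcp shared
  1: (9,10) 1 'a'
  2: (10,12) 1 'a'
  3: (12,5) 0 ''
  4: (5,15) 0 ''
  5: (15,11) 1 'c'
  6: (11,4) 1 'c'
  7: (4,14) 1 'c'
  8: (14,0) 2 'cc'
  9: (0,7) 1 'c'
  10: (7,1) 1 'c'
  11: (1,8) 0 ''
  12: (8,3) 1 'd'
  13: (3,13) 2 'dc'
  14: (13,6) 2 'dc'
  15: (6,2) 0 ''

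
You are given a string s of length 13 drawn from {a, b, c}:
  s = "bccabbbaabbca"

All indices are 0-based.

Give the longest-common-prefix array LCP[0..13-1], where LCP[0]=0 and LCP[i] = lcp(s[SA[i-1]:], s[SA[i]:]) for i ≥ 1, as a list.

[0, 1, 1, 3, 0, 1, 2, 2, 1, 2, 0, 2, 1]

rank→(start, suffix):
  0 → (12, 'a')
  1 → (7, 'aabbca')
  2 → (3, 'abbbaabbca')
  3 → (8, 'abbca')
  4 → (6, 'baabbca')
  5 → (5, 'bbaabbca')
  6 → (4, 'bbbaabbca')
  7 → (9, 'bbca')
  8 → (10, 'bca')
  9 → (0, 'bccabbbaabbca')
  10 → (11, 'ca')
  11 → (2, 'cabbbaabbca')
  12 → (1, 'ccabbbaabbca')

SA = [12, 7, 3, 8, 6, 5, 4, 9, 10, 0, 11, 2, 1]
[i] adj suffixes → lcp
  [1] 12/7 → 1 ('a')
  [2] 7/3 → 1 ('a')
  [3] 3/8 → 3 ('abb')
  [4] 8/6 → 0 ('')
  [5] 6/5 → 1 ('b')
  [6] 5/4 → 2 ('bb')
  [7] 4/9 → 2 ('bb')
  [8] 9/10 → 1 ('b')
  [9] 10/0 → 2 ('bc')
  [10] 0/11 → 0 ('')
  [11] 11/2 → 2 ('ca')
  [12] 2/1 → 1 ('c')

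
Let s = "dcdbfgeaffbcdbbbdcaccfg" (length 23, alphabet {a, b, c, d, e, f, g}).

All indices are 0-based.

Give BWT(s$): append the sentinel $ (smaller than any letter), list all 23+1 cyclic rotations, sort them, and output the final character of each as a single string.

rank  rotation                  last
    0  $dcdbfgeaffbcdbbbdcaccfg  g
    1  accfg$dcdbfgeaffbcdbbbdc  c
    2  affbcdbbbdcaccfg$dcdbfge  e
    3  bbbdcaccfg$dcdbfgeaffbcd  d
    4  bbdcaccfg$dcdbfgeaffbcdb  b
    5  bcdbbbdcaccfg$dcdbfgeaff  f
    6  bdcaccfg$dcdbfgeaffbcdbb  b
    7  bfgeaffbcdbbbdcaccfg$dcd  d
    8  caccfg$dcdbfgeaffbcdbbbd  d
    9  ccfg$dcdbfgeaffbcdbbbdca  a
   10  cdbbbdcaccfg$dcdbfgeaffb  b
   11  cdbfgeaffbcdbbbdcaccfg$d  d
   12  cfg$dcdbfgeaffbcdbbbdcac  c
   13  dbbbdcaccfg$dcdbfgeaffbc  c
   14  dbfgeaffbcdbbbdcaccfg$dc  c
   15  dcaccfg$dcdbfgeaffbcdbbb  b
   16  dcdbfgeaffbcdbbbdcaccfg$  $
   17  eaffbcdbbbdcaccfg$dcdbfg  g
   18  fbcdbbbdcaccfg$dcdbfgeaf  f
   19  ffbcdbbbdcaccfg$dcdbfgea  a
   20  fg$dcdbfgeaffbcdbbbdcacc  c
   21  fgeaffbcdbbbdcaccfg$dcdb  b
   22  g$dcdbfgeaffbcdbbbdcaccf  f
   23  geaffbcdbbbdcaccfg$dcdbf  f

gcedbfbddabdcccb$gfacbff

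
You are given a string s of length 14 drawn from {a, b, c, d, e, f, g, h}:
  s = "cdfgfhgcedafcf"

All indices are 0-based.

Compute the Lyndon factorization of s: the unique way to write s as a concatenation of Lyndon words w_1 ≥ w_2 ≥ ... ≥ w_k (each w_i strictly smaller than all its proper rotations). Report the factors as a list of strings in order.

emit factor 1: 'cdfgfhgced' (i=0, period=10)
emit factor 2: 'afcf' (i=10, period=4)

["cdfgfhgced", "afcf"]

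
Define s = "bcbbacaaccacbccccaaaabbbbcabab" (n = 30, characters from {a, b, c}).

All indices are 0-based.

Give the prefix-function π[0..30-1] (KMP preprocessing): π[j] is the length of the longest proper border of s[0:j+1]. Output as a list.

[0, 0, 1, 1, 0, 0, 0, 0, 0, 0, 0, 0, 1, 2, 0, 0, 0, 0, 0, 0, 0, 1, 1, 1, 1, 2, 0, 1, 0, 1]

π[0] = 0
j=1 s[j]='c': π[1]=0 (border '')
j=2 s[j]='b': π[2]=1 (border 'b')
j=3 s[j]='b': k: 1→0; π[3]=1 (border 'b')
j=4 s[j]='a': k: 1→0; π[4]=0 (border '')
j=5 s[j]='c': π[5]=0 (border '')
j=6 s[j]='a': π[6]=0 (border '')
j=7 s[j]='a': π[7]=0 (border '')
j=8 s[j]='c': π[8]=0 (border '')
j=9 s[j]='c': π[9]=0 (border '')
j=10 s[j]='a': π[10]=0 (border '')
j=11 s[j]='c': π[11]=0 (border '')
j=12 s[j]='b': π[12]=1 (border 'b')
j=13 s[j]='c': π[13]=2 (border 'bc')
j=14 s[j]='c': k: 2→0; π[14]=0 (border '')
j=15 s[j]='c': π[15]=0 (border '')
j=16 s[j]='c': π[16]=0 (border '')
j=17 s[j]='a': π[17]=0 (border '')
j=18 s[j]='a': π[18]=0 (border '')
j=19 s[j]='a': π[19]=0 (border '')
j=20 s[j]='a': π[20]=0 (border '')
j=21 s[j]='b': π[21]=1 (border 'b')
j=22 s[j]='b': k: 1→0; π[22]=1 (border 'b')
j=23 s[j]='b': k: 1→0; π[23]=1 (border 'b')
j=24 s[j]='b': k: 1→0; π[24]=1 (border 'b')
j=25 s[j]='c': π[25]=2 (border 'bc')
j=26 s[j]='a': k: 2→0; π[26]=0 (border '')
j=27 s[j]='b': π[27]=1 (border 'b')
j=28 s[j]='a': k: 1→0; π[28]=0 (border '')
j=29 s[j]='b': π[29]=1 (border 'b')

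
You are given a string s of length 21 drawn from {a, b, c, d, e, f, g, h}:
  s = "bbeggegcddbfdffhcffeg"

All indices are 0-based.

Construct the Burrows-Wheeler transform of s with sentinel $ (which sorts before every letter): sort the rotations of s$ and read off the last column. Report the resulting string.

rank  rotation                last
    0  $bbeggegcddbfdffhcffeg  g
    1  bbeggegcddbfdffhcffeg$  $
    2  beggegcddbfdffhcffeg$b  b
    3  bfdffhcffeg$bbeggegcdd  d
    4  cddbfdffhcffeg$bbeggeg  g
    5  cffeg$bbeggegcddbfdffh  h
    6  dbfdffhcffeg$bbeggegcd  d
    7  ddbfdffhcffeg$bbeggegc  c
    8  dffhcffeg$bbeggegcddbf  f
    9  eg$bbeggegcddbfdffhcff  f
   10  egcddbfdffhcffeg$bbegg  g
   11  eggegcddbfdffhcffeg$bb  b
   12  fdffhcffeg$bbeggegcddb  b
   13  feg$bbeggegcddbfdffhcf  f
   14  ffeg$bbeggegcddbfdffhc  c
   15  ffhcffeg$bbeggegcddbfd  d
   16  fhcffeg$bbeggegcddbfdf  f
   17  g$bbeggegcddbfdffhcffe  e
   18  gcddbfdffhcffeg$bbegge  e
   19  gegcddbfdffhcffeg$bbeg  g
   20  ggegcddbfdffhcffeg$bbe  e
   21  hcffeg$bbeggegcddbfdff  f

g$bdghdcffgbbfcdfeegef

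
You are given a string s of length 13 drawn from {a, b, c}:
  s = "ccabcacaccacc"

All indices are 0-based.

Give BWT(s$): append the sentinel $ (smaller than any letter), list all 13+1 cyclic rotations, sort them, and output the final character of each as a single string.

cccccaccbcaa$a

rank  rotation        last
    0  $ccabcacaccacc  c
    1  abcacaccacc$cc  c
    2  acaccacc$ccabc  c
    3  acc$ccabcacacc  c
    4  accacc$ccabcac  c
    5  bcacaccacc$cca  a
    6  c$ccabcacaccac  c
    7  cabcacaccacc$c  c
    8  cacaccacc$ccab  b
    9  cacc$ccabcacac  c
   10  caccacc$ccabca  a
   11  cc$ccabcacacca  a
   12  ccabcacaccacc$  $
   13  ccacc$ccabcaca  a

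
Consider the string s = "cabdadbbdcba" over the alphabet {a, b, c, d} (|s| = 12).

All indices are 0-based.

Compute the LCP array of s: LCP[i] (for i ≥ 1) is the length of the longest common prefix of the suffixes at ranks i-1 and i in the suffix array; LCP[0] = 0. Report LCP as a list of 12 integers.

rank→(start, suffix):
  0 → (11, 'a')
  1 → (1, 'abdadbbdcba')
  2 → (4, 'adbbdcba')
  3 → (10, 'ba')
  4 → (6, 'bbdcba')
  5 → (2, 'bdadbbdcba')
  6 → (7, 'bdcba')
  7 → (0, 'cabdadbbdcba')
  8 → (9, 'cba')
  9 → (3, 'dadbbdcba')
  10 → (5, 'dbbdcba')
  11 → (8, 'dcba')

SA = [11, 1, 4, 10, 6, 2, 7, 0, 9, 3, 5, 8]
rank  pair      lcp
   1  s[11:],s[1:]  1  'a'
   2  s[1:],s[4:]  1  'a'
   3  s[4:],s[10:]  0  ''
   4  s[10:],s[6:]  1  'b'
   5  s[6:],s[2:]  1  'b'
   6  s[2:],s[7:]  2  'bd'
   7  s[7:],s[0:]  0  ''
   8  s[0:],s[9:]  1  'c'
   9  s[9:],s[3:]  0  ''
  10  s[3:],s[5:]  1  'd'
  11  s[5:],s[8:]  1  'd'

[0, 1, 1, 0, 1, 1, 2, 0, 1, 0, 1, 1]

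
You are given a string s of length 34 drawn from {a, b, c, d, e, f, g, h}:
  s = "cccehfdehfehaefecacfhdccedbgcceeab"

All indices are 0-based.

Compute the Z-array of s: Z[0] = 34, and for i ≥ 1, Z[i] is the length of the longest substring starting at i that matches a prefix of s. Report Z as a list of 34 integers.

Z[0]=34
i=1: fresh scan; Z[1]=2 grow→box=[1,3)
i=2: min(r-i=1, Z[1]=2)=1; Z[2]=1
i=3: fresh scan; Z[3]=0
i=4: fresh scan; Z[4]=0
i=5: fresh scan; Z[5]=0
i=6: fresh scan; Z[6]=0
i=7: fresh scan; Z[7]=0
i=8: fresh scan; Z[8]=0
i=9: fresh scan; Z[9]=0
i=10: fresh scan; Z[10]=0
i=11: fresh scan; Z[11]=0
i=12: fresh scan; Z[12]=0
i=13: fresh scan; Z[13]=0
i=14: fresh scan; Z[14]=0
i=15: fresh scan; Z[15]=0
i=16: fresh scan; Z[16]=1 grow→box=[16,17)
i=17: fresh scan; Z[17]=0
i=18: fresh scan; Z[18]=1 grow→box=[18,19)
i=19: fresh scan; Z[19]=0
i=20: fresh scan; Z[20]=0
i=21: fresh scan; Z[21]=0
i=22: fresh scan; Z[22]=2 grow→box=[22,24)
i=23: min(r-i=1, Z[1]=2)=1; Z[23]=1
i=24: fresh scan; Z[24]=0
i=25: fresh scan; Z[25]=0
i=26: fresh scan; Z[26]=0
i=27: fresh scan; Z[27]=0
i=28: fresh scan; Z[28]=2 grow→box=[28,30)
i=29: min(r-i=1, Z[1]=2)=1; Z[29]=1
i=30: fresh scan; Z[30]=0
i=31: fresh scan; Z[31]=0
i=32: fresh scan; Z[32]=0
i=33: fresh scan; Z[33]=0

[34, 2, 1, 0, 0, 0, 0, 0, 0, 0, 0, 0, 0, 0, 0, 0, 1, 0, 1, 0, 0, 0, 2, 1, 0, 0, 0, 0, 2, 1, 0, 0, 0, 0]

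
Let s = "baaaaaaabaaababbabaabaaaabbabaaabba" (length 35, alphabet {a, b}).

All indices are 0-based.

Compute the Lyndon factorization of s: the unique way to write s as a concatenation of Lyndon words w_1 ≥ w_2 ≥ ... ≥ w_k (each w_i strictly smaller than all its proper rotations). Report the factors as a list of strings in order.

["b", "aaaaaaabaaababbabaabaaaabbabaaabb", "a"]

emit factor 1: 'b' (i=0, period=1)
emit factor 2: 'aaaaaaabaaababbabaabaaaabbabaaabb' (i=1, period=33)
emit factor 3: 'a' (i=34, period=1)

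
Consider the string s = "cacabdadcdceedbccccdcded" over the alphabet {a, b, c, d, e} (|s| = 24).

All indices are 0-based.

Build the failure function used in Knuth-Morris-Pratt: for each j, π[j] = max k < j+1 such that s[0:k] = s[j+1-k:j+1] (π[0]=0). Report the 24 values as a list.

π[0] = 0
j=1 s[j]='a': π[1]=0 (border '')
j=2 s[j]='c': π[2]=1 (border 'c')
j=3 s[j]='a': π[3]=2 (border 'ca')
j=4 s[j]='b': k: 2→0; π[4]=0 (border '')
j=5 s[j]='d': π[5]=0 (border '')
j=6 s[j]='a': π[6]=0 (border '')
j=7 s[j]='d': π[7]=0 (border '')
j=8 s[j]='c': π[8]=1 (border 'c')
j=9 s[j]='d': k: 1→0; π[9]=0 (border '')
j=10 s[j]='c': π[10]=1 (border 'c')
j=11 s[j]='e': k: 1→0; π[11]=0 (border '')
j=12 s[j]='e': π[12]=0 (border '')
j=13 s[j]='d': π[13]=0 (border '')
j=14 s[j]='b': π[14]=0 (border '')
j=15 s[j]='c': π[15]=1 (border 'c')
j=16 s[j]='c': k: 1→0; π[16]=1 (border 'c')
j=17 s[j]='c': k: 1→0; π[17]=1 (border 'c')
j=18 s[j]='c': k: 1→0; π[18]=1 (border 'c')
j=19 s[j]='d': k: 1→0; π[19]=0 (border '')
j=20 s[j]='c': π[20]=1 (border 'c')
j=21 s[j]='d': k: 1→0; π[21]=0 (border '')
j=22 s[j]='e': π[22]=0 (border '')
j=23 s[j]='d': π[23]=0 (border '')

[0, 0, 1, 2, 0, 0, 0, 0, 1, 0, 1, 0, 0, 0, 0, 1, 1, 1, 1, 0, 1, 0, 0, 0]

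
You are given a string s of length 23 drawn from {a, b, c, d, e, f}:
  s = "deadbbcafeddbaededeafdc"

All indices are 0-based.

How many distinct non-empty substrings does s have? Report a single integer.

250

rank→(start, suffix):
  0 → (2, 'adbbcafeddbaededeafdc')
  1 → (13, 'aededeafdc')
  2 → (19, 'afdc')
  3 → (7, 'afeddbaededeafdc')
  4 → (12, 'baededeafdc')
  5 → (4, 'bbcafeddbaededeafdc')
  6 → (5, 'bcafeddbaededeafdc')
  7 → (22, 'c')
  8 → (6, 'cafeddbaededeafdc')
  9 → (11, 'dbaededeafdc')
  10 → (3, 'dbbcafeddbaededeafdc')
  11 → (21, 'dc')
  12 → (10, 'ddbaededeafdc')
  13 → (0, 'deadbbcafeddbaededeafdc')
  14 → (17, 'deafdc')
  15 → (15, 'dedeafdc')
  16 → (1, 'eadbbcafeddbaededeafdc')
  17 → (18, 'eafdc')
  18 → (9, 'eddbaededeafdc')
  19 → (16, 'edeafdc')
  20 → (14, 'ededeafdc')
  21 → (20, 'fdc')
  22 → (8, 'feddbaededeafdc')

SA = [2, 13, 19, 7, 12, 4, 5, 22, 6, 11, 3, 21, 10, 0, 17, 15, 1, 18, 9, 16, 14, 20, 8]
i: (SA[i-1],SA[i]) lcp shared
  1: (2,13) 1 'a'
  2: (13,19) 1 'a'
  3: (19,7) 2 'af'
  4: (7,12) 0 ''
  5: (12,4) 1 'b'
  6: (4,5) 1 'b'
  7: (5,22) 0 ''
  8: (22,6) 1 'c'
  9: (6,11) 0 ''
  10: (11,3) 2 'db'
  11: (3,21) 1 'd'
  12: (21,10) 1 'd'
  13: (10,0) 1 'd'
  14: (0,17) 3 'dea'
  15: (17,15) 2 'de'
  16: (15,1) 0 ''
  17: (1,18) 2 'ea'
  18: (18,9) 1 'e'
  19: (9,16) 2 'ed'
  20: (16,14) 3 'ede'
  21: (14,20) 0 ''
  22: (20,8) 1 'f'

n(n+1)/2 = 23·24/2 = 276
Σ LCP = 0 + 1 + 1 + 2 + 0 + 1 + 1 + 0 + 1 + 0 + 2 + 1 + 1 + 1 + 3 + 2 + 0 + 2 + 1 + 2 + 3 + 0 + 1 = 26
distinct = 276 − 26 = 250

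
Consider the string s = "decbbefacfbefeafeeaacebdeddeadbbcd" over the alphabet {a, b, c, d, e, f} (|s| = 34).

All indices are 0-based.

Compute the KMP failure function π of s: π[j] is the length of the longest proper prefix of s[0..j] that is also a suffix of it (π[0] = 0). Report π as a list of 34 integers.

π[0] = 0
j=1 s[j]='e': π[1]=0 (border '')
j=2 s[j]='c': π[2]=0 (border '')
j=3 s[j]='b': π[3]=0 (border '')
j=4 s[j]='b': π[4]=0 (border '')
j=5 s[j]='e': π[5]=0 (border '')
j=6 s[j]='f': π[6]=0 (border '')
j=7 s[j]='a': π[7]=0 (border '')
j=8 s[j]='c': π[8]=0 (border '')
j=9 s[j]='f': π[9]=0 (border '')
j=10 s[j]='b': π[10]=0 (border '')
j=11 s[j]='e': π[11]=0 (border '')
j=12 s[j]='f': π[12]=0 (border '')
j=13 s[j]='e': π[13]=0 (border '')
j=14 s[j]='a': π[14]=0 (border '')
j=15 s[j]='f': π[15]=0 (border '')
j=16 s[j]='e': π[16]=0 (border '')
j=17 s[j]='e': π[17]=0 (border '')
j=18 s[j]='a': π[18]=0 (border '')
j=19 s[j]='a': π[19]=0 (border '')
j=20 s[j]='c': π[20]=0 (border '')
j=21 s[j]='e': π[21]=0 (border '')
j=22 s[j]='b': π[22]=0 (border '')
j=23 s[j]='d': π[23]=1 (border 'd')
j=24 s[j]='e': π[24]=2 (border 'de')
j=25 s[j]='d': k: 2→0; π[25]=1 (border 'd')
j=26 s[j]='d': k: 1→0; π[26]=1 (border 'd')
j=27 s[j]='e': π[27]=2 (border 'de')
j=28 s[j]='a': k: 2→0; π[28]=0 (border '')
j=29 s[j]='d': π[29]=1 (border 'd')
j=30 s[j]='b': k: 1→0; π[30]=0 (border '')
j=31 s[j]='b': π[31]=0 (border '')
j=32 s[j]='c': π[32]=0 (border '')
j=33 s[j]='d': π[33]=1 (border 'd')

[0, 0, 0, 0, 0, 0, 0, 0, 0, 0, 0, 0, 0, 0, 0, 0, 0, 0, 0, 0, 0, 0, 0, 1, 2, 1, 1, 2, 0, 1, 0, 0, 0, 1]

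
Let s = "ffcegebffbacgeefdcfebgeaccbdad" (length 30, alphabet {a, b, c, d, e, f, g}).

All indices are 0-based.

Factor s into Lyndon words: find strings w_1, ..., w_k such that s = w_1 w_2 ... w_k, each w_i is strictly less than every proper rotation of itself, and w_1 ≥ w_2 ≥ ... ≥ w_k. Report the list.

["f", "f", "cege", "bff", "b", "acgeefdcfebge", "accbdad"]

emit factor 1: 'f' (i=0, period=1)
emit factor 2: 'f' (i=1, period=1)
emit factor 3: 'cege' (i=2, period=4)
emit factor 4: 'bff' (i=6, period=3)
emit factor 5: 'b' (i=9, period=1)
emit factor 6: 'acgeefdcfebge' (i=10, period=13)
emit factor 7: 'accbdad' (i=23, period=7)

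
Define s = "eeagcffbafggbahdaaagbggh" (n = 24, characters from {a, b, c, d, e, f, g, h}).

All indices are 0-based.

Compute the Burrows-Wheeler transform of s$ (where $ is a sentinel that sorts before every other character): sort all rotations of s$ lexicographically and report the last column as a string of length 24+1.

rank  rotation                   last
    0  $eeagcffbafggbahdaaagbggh  h
    1  aaagbggh$eeagcffbafggbahd  d
    2  aagbggh$eeagcffbafggbahda  a
    3  afggbahdaaagbggh$eeagcffb  b
    4  agbggh$eeagcffbafggbahdaa  a
    5  agcffbafggbahdaaagbggh$ee  e
    6  ahdaaagbggh$eeagcffbafggb  b
    7  bafggbahdaaagbggh$eeagcff  f
    8  bahdaaagbggh$eeagcffbafgg  g
    9  bggh$eeagcffbafggbahdaaag  g
   10  cffbafggbahdaaagbggh$eeag  g
   11  daaagbggh$eeagcffbafggbah  h
   12  eagcffbafggbahdaaagbggh$e  e
   13  eeagcffbafggbahdaaagbggh$  $
   14  fbafggbahdaaagbggh$eeagcf  f
   15  ffbafggbahdaaagbggh$eeagc  c
   16  fggbahdaaagbggh$eeagcffba  a
   17  gbahdaaagbggh$eeagcffbafg  g
   18  gbggh$eeagcffbafggbahdaaa  a
   19  gcffbafggbahdaaagbggh$eea  a
   20  ggbahdaaagbggh$eeagcffbaf  f
   21  ggh$eeagcffbafggbahdaaagb  b
   22  gh$eeagcffbafggbahdaaagbg  g
   23  h$eeagcffbafggbahdaaagbgg  g
   24  hdaaagbggh$eeagcffbafggba  a

hdabaebfggghe$fcagaafbgga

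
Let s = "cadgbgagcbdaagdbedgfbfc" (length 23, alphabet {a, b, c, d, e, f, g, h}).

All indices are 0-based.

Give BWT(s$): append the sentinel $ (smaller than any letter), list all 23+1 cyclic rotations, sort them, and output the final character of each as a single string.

cdcgacdfgf$gbgaebgbbdaad

rank  rotation                  last
    0  $cadgbgagcbdaagdbedgfbfc  c
    1  aagdbedgfbfc$cadgbgagcbd  d
    2  adgbgagcbdaagdbedgfbfc$c  c
    3  agcbdaagdbedgfbfc$cadgbg  g
    4  agdbedgfbfc$cadgbgagcbda  a
    5  bdaagdbedgfbfc$cadgbgagc  c
    6  bedgfbfc$cadgbgagcbdaagd  d
    7  bfc$cadgbgagcbdaagdbedgf  f
    8  bgagcbdaagdbedgfbfc$cadg  g
    9  c$cadgbgagcbdaagdbedgfbf  f
   10  cadgbgagcbdaagdbedgfbfc$  $
   11  cbdaagdbedgfbfc$cadgbgag  g
   12  daagdbedgfbfc$cadgbgagcb  b
   13  dbedgfbfc$cadgbgagcbdaag  g
   14  dgbgagcbdaagdbedgfbfc$ca  a
   15  dgfbfc$cadgbgagcbdaagdbe  e
   16  edgfbfc$cadgbgagcbdaagdb  b
   17  fbfc$cadgbgagcbdaagdbedg  g
   18  fc$cadgbgagcbdaagdbedgfb  b
   19  gagcbdaagdbedgfbfc$cadgb  b
   20  gbgagcbdaagdbedgfbfc$cad  d
   21  gcbdaagdbedgfbfc$cadgbga  a
   22  gdbedgfbfc$cadgbgagcbdaa  a
   23  gfbfc$cadgbgagcbdaagdbed  d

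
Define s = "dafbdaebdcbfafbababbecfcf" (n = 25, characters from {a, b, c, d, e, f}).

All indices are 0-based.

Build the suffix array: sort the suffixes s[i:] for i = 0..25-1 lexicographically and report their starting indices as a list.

[15, 17, 5, 12, 1, 14, 16, 18, 3, 7, 19, 10, 9, 23, 21, 4, 0, 8, 6, 20, 24, 11, 13, 2, 22]

sorted suffixes:
  #0 SA[0]=15  'ababbecfcf'
  #1 SA[1]=17  'abbecfcf'
  #2 SA[2]=5  'aebdcbfafbababbecfcf'
  #3 SA[3]=12  'afbababbecfcf'
  #4 SA[4]=1  'afbdaebdcbfafbababbecfcf'
  #5 SA[5]=14  'bababbecfcf'
  #6 SA[6]=16  'babbecfcf'
  #7 SA[7]=18  'bbecfcf'
  #8 SA[8]=3  'bdaebdcbfafbababbecfcf'
  #9 SA[9]=7  'bdcbfafbababbecfcf'
  #10 SA[10]=19  'becfcf'
  #11 SA[11]=10  'bfafbababbecfcf'
  #12 SA[12]=9  'cbfafbababbecfcf'
  #13 SA[13]=23  'cf'
  #14 SA[14]=21  'cfcf'
  #15 SA[15]=4  'daebdcbfafbababbecfcf'
  #16 SA[16]=0  'dafbdaebdcbfafbababbecfcf'
  #17 SA[17]=8  'dcbfafbababbecfcf'
  #18 SA[18]=6  'ebdcbfafbababbecfcf'
  #19 SA[19]=20  'ecfcf'
  #20 SA[20]=24  'f'
  #21 SA[21]=11  'fafbababbecfcf'
  #22 SA[22]=13  'fbababbecfcf'
  #23 SA[23]=2  'fbdaebdcbfafbababbecfcf'
  #24 SA[24]=22  'fcf'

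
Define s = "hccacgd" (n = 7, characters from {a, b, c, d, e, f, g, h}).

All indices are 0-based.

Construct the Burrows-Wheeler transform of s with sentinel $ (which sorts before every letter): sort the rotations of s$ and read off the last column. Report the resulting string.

dcchagc$

rank  rotation  last
    0  $hccacgd  d
    1  acgd$hcc  c
    2  cacgd$hc  c
    3  ccacgd$h  h
    4  cgd$hcca  a
    5  d$hccacg  g
    6  gd$hccac  c
    7  hccacgd$  $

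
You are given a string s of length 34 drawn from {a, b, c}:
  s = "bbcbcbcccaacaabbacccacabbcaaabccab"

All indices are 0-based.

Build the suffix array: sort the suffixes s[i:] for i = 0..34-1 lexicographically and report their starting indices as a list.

[26, 12, 27, 9, 32, 13, 22, 28, 10, 20, 16, 33, 15, 14, 23, 0, 24, 1, 3, 29, 5, 25, 11, 8, 31, 21, 19, 2, 4, 7, 30, 18, 6, 17]

sorted suffixes:
  #0 SA[0]=26  'aaabccab'
  #1 SA[1]=12  'aabbacccacabbcaaabccab'
  #2 SA[2]=27  'aabccab'
  #3 SA[3]=9  'aacaabbacccacabbcaaabccab'
  #4 SA[4]=32  'ab'
  #5 SA[5]=13  'abbacccacabbcaaabccab'
  #6 SA[6]=22  'abbcaaabccab'
  #7 SA[7]=28  'abccab'
  #8 SA[8]=10  'acaabbacccacabbcaaabccab'
  #9 SA[9]=20  'acabbcaaabccab'
  #10 SA[10]=16  'acccacabbcaaabccab'
  #11 SA[11]=33  'b'
  #12 SA[12]=15  'bacccacabbcaaabccab'
  #13 SA[13]=14  'bbacccacabbcaaabccab'
  #14 SA[14]=23  'bbcaaabccab'
  #15 SA[15]=0  'bbcbcbcccaacaabbacccacabbcaaabccab'
  #16 SA[16]=24  'bcaaabccab'
  #17 SA[17]=1  'bcbcbcccaacaabbacccacabbcaaabccab'
  #18 SA[18]=3  'bcbcccaacaabbacccacabbcaaabccab'
  #19 SA[19]=29  'bccab'
  #20 SA[20]=5  'bcccaacaabbacccacabbcaaabccab'
  #21 SA[21]=25  'caaabccab'
  #22 SA[22]=11  'caabbacccacabbcaaabccab'
  #23 SA[23]=8  'caacaabbacccacabbcaaabccab'
  #24 SA[24]=31  'cab'
  #25 SA[25]=21  'cabbcaaabccab'
  #26 SA[26]=19  'cacabbcaaabccab'
  #27 SA[27]=2  'cbcbcccaacaabbacccacabbcaaabccab'
  #28 SA[28]=4  'cbcccaacaabbacccacabbcaaabccab'
  #29 SA[29]=7  'ccaacaabbacccacabbcaaabccab'
  #30 SA[30]=30  'ccab'
  #31 SA[31]=18  'ccacabbcaaabccab'
  #32 SA[32]=6  'cccaacaabbacccacabbcaaabccab'
  #33 SA[33]=17  'cccacabbcaaabccab'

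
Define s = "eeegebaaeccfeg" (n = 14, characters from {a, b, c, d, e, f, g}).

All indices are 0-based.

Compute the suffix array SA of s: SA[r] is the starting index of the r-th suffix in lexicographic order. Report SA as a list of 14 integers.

sorted suffixes:
  #0 SA[0]=6  'aaeccfeg'
  #1 SA[1]=7  'aeccfeg'
  #2 SA[2]=5  'baaeccfeg'
  #3 SA[3]=9  'ccfeg'
  #4 SA[4]=10  'cfeg'
  #5 SA[5]=4  'ebaaeccfeg'
  #6 SA[6]=8  'eccfeg'
  #7 SA[7]=0  'eeegebaaeccfeg'
  #8 SA[8]=1  'eegebaaeccfeg'
  #9 SA[9]=12  'eg'
  #10 SA[10]=2  'egebaaeccfeg'
  #11 SA[11]=11  'feg'
  #12 SA[12]=13  'g'
  #13 SA[13]=3  'gebaaeccfeg'

[6, 7, 5, 9, 10, 4, 8, 0, 1, 12, 2, 11, 13, 3]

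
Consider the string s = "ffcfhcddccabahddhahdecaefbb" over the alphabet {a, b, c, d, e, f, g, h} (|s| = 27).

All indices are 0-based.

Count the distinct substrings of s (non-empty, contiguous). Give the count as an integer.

353

rank | idx | suffix
   0 |  10 | abahddhahdecaefbb
   1 |  22 | aefbb
   2 |  12 | ahddhahdecaefbb
   3 |  17 | ahdecaefbb
   4 |  26 | b
   5 |  11 | bahddhahdecaefbb
   6 |  25 | bb
   7 |   9 | cabahddhahdecaefbb
   8 |  21 | caefbb
   9 |   8 | ccabahddhahdecaefbb
  10 |   5 | cddccabahddhahdecaefbb
  11 |   2 | cfhcddccabahddhahdecaefbb
  12 |   7 | dccabahddhahdecaefbb
  13 |   6 | ddccabahddhahdecaefbb
  14 |  14 | ddhahdecaefbb
  15 |  19 | decaefbb
  16 |  15 | dhahdecaefbb
  17 |  20 | ecaefbb
  18 |  23 | efbb
  19 |  24 | fbb
  20 |   1 | fcfhcddccabahddhahdecaefbb
  21 |   0 | ffcfhcddccabahddhahdecaefbb
  22 |   3 | fhcddccabahddhahdecaefbb
  23 |  16 | hahdecaefbb
  24 |   4 | hcddccabahddhahdecaefbb
  25 |  13 | hddhahdecaefbb
  26 |  18 | hdecaefbb

SA = [10, 22, 12, 17, 26, 11, 25, 9, 21, 8, 5, 2, 7, 6, 14, 19, 15, 20, 23, 24, 1, 0, 3, 16, 4, 13, 18]
rank  pair      lcp
   1  s[10:],s[22:]  1  'a'
   2  s[22:],s[12:]  1  'a'
   3  s[12:],s[17:]  3  'ahd'
   4  s[17:],s[26:]  0  ''
   5  s[26:],s[11:]  1  'b'
   6  s[11:],s[25:]  1  'b'
   7  s[25:],s[9:]  0  ''
   8  s[9:],s[21:]  2  'ca'
   9  s[21:],s[8:]  1  'c'
  10  s[8:],s[5:]  1  'c'
  11  s[5:],s[2:]  1  'c'
  12  s[2:],s[7:]  0  ''
  13  s[7:],s[6:]  1  'd'
  14  s[6:],s[14:]  2  'dd'
  15  s[14:],s[19:]  1  'd'
  16  s[19:],s[15:]  1  'd'
  17  s[15:],s[20:]  0  ''
  18  s[20:],s[23:]  1  'e'
  19  s[23:],s[24:]  0  ''
  20  s[24:],s[1:]  1  'f'
  21  s[1:],s[0:]  1  'f'
  22  s[0:],s[3:]  1  'f'
  23  s[3:],s[16:]  0  ''
  24  s[16:],s[4:]  1  'h'
  25  s[4:],s[13:]  1  'h'
  26  s[13:],s[18:]  2  'hd'

n(n+1)/2 = 27·28/2 = 378
Σ LCP = 0 + 1 + 1 + 3 + 0 + 1 + 1 + 0 + 2 + 1 + 1 + 1 + 0 + 1 + 2 + 1 + 1 + 0 + 1 + 0 + 1 + 1 + 1 + 0 + 1 + 1 + 2 = 25
distinct = 378 − 25 = 353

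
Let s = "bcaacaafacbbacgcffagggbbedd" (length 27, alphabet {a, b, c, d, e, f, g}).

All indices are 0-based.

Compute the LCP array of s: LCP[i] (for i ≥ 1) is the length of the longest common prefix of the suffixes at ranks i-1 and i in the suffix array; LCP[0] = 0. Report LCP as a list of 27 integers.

sorted suffixes:
  #0 SA[0]=2  'aacaafacbbacgcffagggbbedd'
  #1 SA[1]=5  'aafacbbacgcffagggbbedd'
  #2 SA[2]=3  'acaafacbbacgcffagggbbedd'
  #3 SA[3]=8  'acbbacgcffagggbbedd'
  #4 SA[4]=12  'acgcffagggbbedd'
  #5 SA[5]=6  'afacbbacgcffagggbbedd'
  #6 SA[6]=18  'agggbbedd'
  #7 SA[7]=11  'bacgcffagggbbedd'
  #8 SA[8]=10  'bbacgcffagggbbedd'
  #9 SA[9]=22  'bbedd'
  #10 SA[10]=0  'bcaacaafacbbacgcffagggbbedd'
  #11 SA[11]=23  'bedd'
  #12 SA[12]=1  'caacaafacbbacgcffagggbbedd'
  #13 SA[13]=4  'caafacbbacgcffagggbbedd'
  #14 SA[14]=9  'cbbacgcffagggbbedd'
  #15 SA[15]=15  'cffagggbbedd'
  #16 SA[16]=13  'cgcffagggbbedd'
  #17 SA[17]=26  'd'
  #18 SA[18]=25  'dd'
  #19 SA[19]=24  'edd'
  #20 SA[20]=7  'facbbacgcffagggbbedd'
  #21 SA[21]=17  'fagggbbedd'
  #22 SA[22]=16  'ffagggbbedd'
  #23 SA[23]=21  'gbbedd'
  #24 SA[24]=14  'gcffagggbbedd'
  #25 SA[25]=20  'ggbbedd'
  #26 SA[26]=19  'gggbbedd'

SA = [2, 5, 3, 8, 12, 6, 18, 11, 10, 22, 0, 23, 1, 4, 9, 15, 13, 26, 25, 24, 7, 17, 16, 21, 14, 20, 19]
rank  pair      lcp
   1  s[2:],s[5:]  2  'aa'
   2  s[5:],s[3:]  1  'a'
   3  s[3:],s[8:]  2  'ac'
   4  s[8:],s[12:]  2  'ac'
   5  s[12:],s[6:]  1  'a'
   6  s[6:],s[18:]  1  'a'
   7  s[18:],s[11:]  0  ''
   8  s[11:],s[10:]  1  'b'
   9  s[10:],s[22:]  2  'bb'
  10  s[22:],s[0:]  1  'b'
  11  s[0:],s[23:]  1  'b'
  12  s[23:],s[1:]  0  ''
  13  s[1:],s[4:]  3  'caa'
  14  s[4:],s[9:]  1  'c'
  15  s[9:],s[15:]  1  'c'
  16  s[15:],s[13:]  1  'c'
  17  s[13:],s[26:]  0  ''
  18  s[26:],s[25:]  1  'd'
  19  s[25:],s[24:]  0  ''
  20  s[24:],s[7:]  0  ''
  21  s[7:],s[17:]  2  'fa'
  22  s[17:],s[16:]  1  'f'
  23  s[16:],s[21:]  0  ''
  24  s[21:],s[14:]  1  'g'
  25  s[14:],s[20:]  1  'g'
  26  s[20:],s[19:]  2  'gg'

[0, 2, 1, 2, 2, 1, 1, 0, 1, 2, 1, 1, 0, 3, 1, 1, 1, 0, 1, 0, 0, 2, 1, 0, 1, 1, 2]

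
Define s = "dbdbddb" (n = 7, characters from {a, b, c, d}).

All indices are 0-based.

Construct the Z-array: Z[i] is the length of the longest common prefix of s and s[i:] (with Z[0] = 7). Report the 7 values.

[7, 0, 3, 0, 1, 2, 0]

Z[0]=7
i=1: fresh scan; Z[1]=0
i=2: fresh scan; Z[2]=3 grow→box=[2,5)
i=3: min(r-i=2, Z[1]=0)=0; Z[3]=0
i=4: min(r-i=1, Z[2]=3)=1; Z[4]=1
i=5: fresh scan; Z[5]=2 grow→box=[5,7)
i=6: min(r-i=1, Z[1]=0)=0; Z[6]=0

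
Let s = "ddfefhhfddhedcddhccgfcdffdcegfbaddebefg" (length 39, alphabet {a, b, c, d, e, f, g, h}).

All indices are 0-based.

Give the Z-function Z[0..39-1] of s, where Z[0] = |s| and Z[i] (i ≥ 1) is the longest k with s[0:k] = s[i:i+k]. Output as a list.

Z[0]=39
i=1: fresh scan; Z[1]=1 scan→box=[1,2)
i=2: fresh scan; Z[2]=0
i=3: fresh scan; Z[3]=0
i=4: fresh scan; Z[4]=0
i=5: fresh scan; Z[5]=0
i=6: fresh scan; Z[6]=0
i=7: fresh scan; Z[7]=0
i=8: fresh scan; Z[8]=2 scan→box=[8,10)
i=9: min(r-i=1, Z[1]=1)=1; Z[9]=1
i=10: fresh scan; Z[10]=0
i=11: fresh scan; Z[11]=0
i=12: fresh scan; Z[12]=1 scan→box=[12,13)
i=13: fresh scan; Z[13]=0
i=14: fresh scan; Z[14]=2 scan→box=[14,16)
i=15: min(r-i=1, Z[1]=1)=1; Z[15]=1
i=16: fresh scan; Z[16]=0
i=17: fresh scan; Z[17]=0
i=18: fresh scan; Z[18]=0
i=19: fresh scan; Z[19]=0
i=20: fresh scan; Z[20]=0
i=21: fresh scan; Z[21]=0
i=22: fresh scan; Z[22]=1 scan→box=[22,23)
i=23: fresh scan; Z[23]=0
i=24: fresh scan; Z[24]=0
i=25: fresh scan; Z[25]=1 scan→box=[25,26)
i=26: fresh scan; Z[26]=0
i=27: fresh scan; Z[27]=0
i=28: fresh scan; Z[28]=0
i=29: fresh scan; Z[29]=0
i=30: fresh scan; Z[30]=0
i=31: fresh scan; Z[31]=0
i=32: fresh scan; Z[32]=2 scan→box=[32,34)
i=33: min(r-i=1, Z[1]=1)=1; Z[33]=1
i=34: fresh scan; Z[34]=0
i=35: fresh scan; Z[35]=0
i=36: fresh scan; Z[36]=0
i=37: fresh scan; Z[37]=0
i=38: fresh scan; Z[38]=0

[39, 1, 0, 0, 0, 0, 0, 0, 2, 1, 0, 0, 1, 0, 2, 1, 0, 0, 0, 0, 0, 0, 1, 0, 0, 1, 0, 0, 0, 0, 0, 0, 2, 1, 0, 0, 0, 0, 0]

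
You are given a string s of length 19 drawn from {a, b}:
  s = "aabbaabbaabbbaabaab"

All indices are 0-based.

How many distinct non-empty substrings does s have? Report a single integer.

rank→(start, suffix):
  0 → (16, 'aab')
  1 → (13, 'aabaab')
  2 → (0, 'aabbaabbaabbbaabaab')
  3 → (4, 'aabbaabbbaabaab')
  4 → (8, 'aabbbaabaab')
  5 → (17, 'ab')
  6 → (14, 'abaab')
  7 → (1, 'abbaabbaabbbaabaab')
  8 → (5, 'abbaabbbaabaab')
  9 → (9, 'abbbaabaab')
  10 → (18, 'b')
  11 → (15, 'baab')
  12 → (12, 'baabaab')
  13 → (3, 'baabbaabbbaabaab')
  14 → (7, 'baabbbaabaab')
  15 → (11, 'bbaabaab')
  16 → (2, 'bbaabbaabbbaabaab')
  17 → (6, 'bbaabbbaabaab')
  18 → (10, 'bbbaabaab')

SA = [16, 13, 0, 4, 8, 17, 14, 1, 5, 9, 18, 15, 12, 3, 7, 11, 2, 6, 10]
rank  pair      lcp
   1  s[16:],s[13:]  3  'aab'
   2  s[13:],s[0:]  3  'aab'
   3  s[0:],s[4:]  8  'aabbaabb'
   4  s[4:],s[8:]  4  'aabb'
   5  s[8:],s[17:]  1  'a'
   6  s[17:],s[14:]  2  'ab'
   7  s[14:],s[1:]  2  'ab'
   8  s[1:],s[5:]  7  'abbaabb'
   9  s[5:],s[9:]  3  'abb'
  10  s[9:],s[18:]  0  ''
  11  s[18:],s[15:]  1  'b'
  12  s[15:],s[12:]  4  'baab'
  13  s[12:],s[3:]  4  'baab'
  14  s[3:],s[7:]  5  'baabb'
  15  s[7:],s[11:]  1  'b'
  16  s[11:],s[2:]  5  'bbaab'
  17  s[2:],s[6:]  6  'bbaabb'
  18  s[6:],s[10:]  2  'bb'

n(n+1)/2 = 19·20/2 = 190
Σ LCP = 0 + 3 + 3 + 8 + 4 + 1 + 2 + 2 + 7 + 3 + 0 + 1 + 4 + 4 + 5 + 1 + 5 + 6 + 2 = 61
distinct = 190 − 61 = 129

129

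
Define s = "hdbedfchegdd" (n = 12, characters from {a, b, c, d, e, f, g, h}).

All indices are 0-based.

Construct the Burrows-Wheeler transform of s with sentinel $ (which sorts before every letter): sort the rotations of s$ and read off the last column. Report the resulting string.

ddfdhgebhde$c

rank  rotation       last
    0  $hdbedfchegdd  d
    1  bedfchegdd$hd  d
    2  chegdd$hdbedf  f
    3  d$hdbedfchegd  d
    4  dbedfchegdd$h  h
    5  dd$hdbedfcheg  g
    6  dfchegdd$hdbe  e
    7  edfchegdd$hdb  b
    8  egdd$hdbedfch  h
    9  fchegdd$hdbed  d
   10  gdd$hdbedfche  e
   11  hdbedfchegdd$  $
   12  hegdd$hdbedfc  c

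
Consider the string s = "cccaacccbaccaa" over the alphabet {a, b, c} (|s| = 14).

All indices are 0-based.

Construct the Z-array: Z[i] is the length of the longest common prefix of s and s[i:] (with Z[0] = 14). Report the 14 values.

[14, 2, 1, 0, 0, 3, 2, 1, 0, 0, 2, 1, 0, 0]

Z[0]=14
i=1: i≥r, start 0; Z[1]=2 grow→box=[1,3)
i=2: min(r-i=1, Z[1]=2)=1; Z[2]=1
i=3: i≥r, start 0; Z[3]=0
i=4: i≥r, start 0; Z[4]=0
i=5: i≥r, start 0; Z[5]=3 grow→box=[5,8)
i=6: min(r-i=2, Z[1]=2)=2; Z[6]=2
i=7: min(r-i=1, Z[2]=1)=1; Z[7]=1
i=8: i≥r, start 0; Z[8]=0
i=9: i≥r, start 0; Z[9]=0
i=10: i≥r, start 0; Z[10]=2 grow→box=[10,12)
i=11: min(r-i=1, Z[1]=2)=1; Z[11]=1
i=12: i≥r, start 0; Z[12]=0
i=13: i≥r, start 0; Z[13]=0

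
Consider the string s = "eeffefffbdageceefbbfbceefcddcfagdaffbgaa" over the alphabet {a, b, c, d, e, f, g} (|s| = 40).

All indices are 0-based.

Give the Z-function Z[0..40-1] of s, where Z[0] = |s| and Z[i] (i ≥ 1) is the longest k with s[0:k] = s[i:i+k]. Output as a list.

Z[0]=40
i=1: fresh scan; Z[1]=1 scan→box=[1,2)
i=2: fresh scan; Z[2]=0
i=3: fresh scan; Z[3]=0
i=4: fresh scan; Z[4]=1 scan→box=[4,5)
i=5: fresh scan; Z[5]=0
i=6: fresh scan; Z[6]=0
i=7: fresh scan; Z[7]=0
i=8: fresh scan; Z[8]=0
i=9: fresh scan; Z[9]=0
i=10: fresh scan; Z[10]=0
i=11: fresh scan; Z[11]=0
i=12: fresh scan; Z[12]=1 scan→box=[12,13)
i=13: fresh scan; Z[13]=0
i=14: fresh scan; Z[14]=3 scan→box=[14,17)
i=15: min(r-i=2, Z[1]=1)=1; Z[15]=1
i=16: min(r-i=1, Z[2]=0)=0; Z[16]=0
i=17: fresh scan; Z[17]=0
i=18: fresh scan; Z[18]=0
i=19: fresh scan; Z[19]=0
i=20: fresh scan; Z[20]=0
i=21: fresh scan; Z[21]=0
i=22: fresh scan; Z[22]=3 scan→box=[22,25)
i=23: min(r-i=2, Z[1]=1)=1; Z[23]=1
i=24: min(r-i=1, Z[2]=0)=0; Z[24]=0
i=25: fresh scan; Z[25]=0
i=26: fresh scan; Z[26]=0
i=27: fresh scan; Z[27]=0
i=28: fresh scan; Z[28]=0
i=29: fresh scan; Z[29]=0
i=30: fresh scan; Z[30]=0
i=31: fresh scan; Z[31]=0
i=32: fresh scan; Z[32]=0
i=33: fresh scan; Z[33]=0
i=34: fresh scan; Z[34]=0
i=35: fresh scan; Z[35]=0
i=36: fresh scan; Z[36]=0
i=37: fresh scan; Z[37]=0
i=38: fresh scan; Z[38]=0
i=39: fresh scan; Z[39]=0

[40, 1, 0, 0, 1, 0, 0, 0, 0, 0, 0, 0, 1, 0, 3, 1, 0, 0, 0, 0, 0, 0, 3, 1, 0, 0, 0, 0, 0, 0, 0, 0, 0, 0, 0, 0, 0, 0, 0, 0]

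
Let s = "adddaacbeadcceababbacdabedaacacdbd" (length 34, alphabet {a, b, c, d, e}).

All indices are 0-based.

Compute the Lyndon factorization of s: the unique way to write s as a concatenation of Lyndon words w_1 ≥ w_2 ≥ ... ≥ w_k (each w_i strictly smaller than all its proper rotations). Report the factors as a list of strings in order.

emit factor 1: 'addd' (i=0, period=4)
emit factor 2: 'aacbeadcceababbacdabed' (i=4, period=22)
emit factor 3: 'aacacdbd' (i=26, period=8)

["addd", "aacbeadcceababbacdabed", "aacacdbd"]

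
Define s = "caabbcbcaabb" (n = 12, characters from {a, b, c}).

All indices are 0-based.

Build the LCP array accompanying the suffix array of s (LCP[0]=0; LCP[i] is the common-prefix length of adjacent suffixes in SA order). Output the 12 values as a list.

rank | idx | suffix
   0 |   8 | aabb
   1 |   1 | aabbcbcaabb
   2 |   9 | abb
   3 |   2 | abbcbcaabb
   4 |  11 | b
   5 |  10 | bb
   6 |   3 | bbcbcaabb
   7 |   6 | bcaabb
   8 |   4 | bcbcaabb
   9 |   7 | caabb
  10 |   0 | caabbcbcaabb
  11 |   5 | cbcaabb

SA = [8, 1, 9, 2, 11, 10, 3, 6, 4, 7, 0, 5]
rank  pair      lcp
   1  s[8:],s[1:]  4  'aabb'
   2  s[1:],s[9:]  1  'a'
   3  s[9:],s[2:]  3  'abb'
   4  s[2:],s[11:]  0  ''
   5  s[11:],s[10:]  1  'b'
   6  s[10:],s[3:]  2  'bb'
   7  s[3:],s[6:]  1  'b'
   8  s[6:],s[4:]  2  'bc'
   9  s[4:],s[7:]  0  ''
  10  s[7:],s[0:]  5  'caabb'
  11  s[0:],s[5:]  1  'c'

[0, 4, 1, 3, 0, 1, 2, 1, 2, 0, 5, 1]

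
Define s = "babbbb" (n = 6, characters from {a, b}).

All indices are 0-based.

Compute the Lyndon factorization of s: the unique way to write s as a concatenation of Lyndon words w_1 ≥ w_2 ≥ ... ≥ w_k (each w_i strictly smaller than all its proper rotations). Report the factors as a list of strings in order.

emit factor 1: 'b' (i=0, period=1)
emit factor 2: 'abbbb' (i=1, period=5)

["b", "abbbb"]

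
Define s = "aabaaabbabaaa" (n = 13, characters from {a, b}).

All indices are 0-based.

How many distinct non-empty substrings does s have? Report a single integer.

65

rank→(start, suffix):
  0 → (12, 'a')
  1 → (11, 'aa')
  2 → (10, 'aaa')
  3 → (3, 'aaabbabaaa')
  4 → (0, 'aabaaabbabaaa')
  5 → (4, 'aabbabaaa')
  6 → (8, 'abaaa')
  7 → (1, 'abaaabbabaaa')
  8 → (5, 'abbabaaa')
  9 → (9, 'baaa')
  10 → (2, 'baaabbabaaa')
  11 → (7, 'babaaa')
  12 → (6, 'bbabaaa')

SA = [12, 11, 10, 3, 0, 4, 8, 1, 5, 9, 2, 7, 6]
[i] adj suffixes → lcp
  [1] 12/11 → 1 ('a')
  [2] 11/10 → 2 ('aa')
  [3] 10/3 → 3 ('aaa')
  [4] 3/0 → 2 ('aa')
  [5] 0/4 → 3 ('aab')
  [6] 4/8 → 1 ('a')
  [7] 8/1 → 5 ('abaaa')
  [8] 1/5 → 2 ('ab')
  [9] 5/9 → 0 ('')
  [10] 9/2 → 4 ('baaa')
  [11] 2/7 → 2 ('ba')
  [12] 7/6 → 1 ('b')

n(n+1)/2 = 13·14/2 = 91
Σ LCP = 0 + 1 + 2 + 3 + 2 + 3 + 1 + 5 + 2 + 0 + 4 + 2 + 1 = 26
distinct = 91 − 26 = 65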